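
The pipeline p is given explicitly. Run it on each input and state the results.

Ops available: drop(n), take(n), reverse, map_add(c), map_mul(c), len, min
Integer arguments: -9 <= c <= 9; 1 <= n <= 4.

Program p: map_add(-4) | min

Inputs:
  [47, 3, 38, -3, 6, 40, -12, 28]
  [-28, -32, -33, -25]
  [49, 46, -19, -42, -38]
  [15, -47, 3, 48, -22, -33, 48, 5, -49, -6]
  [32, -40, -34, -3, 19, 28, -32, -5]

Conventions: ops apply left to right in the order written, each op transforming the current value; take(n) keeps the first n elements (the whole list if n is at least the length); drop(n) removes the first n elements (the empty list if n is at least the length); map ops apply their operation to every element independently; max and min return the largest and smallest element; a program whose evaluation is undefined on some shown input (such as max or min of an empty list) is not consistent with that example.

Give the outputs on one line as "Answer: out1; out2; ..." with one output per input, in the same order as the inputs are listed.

Execution, op by op:
  [47, 3, 38, -3, 6, 40, -12, 28] -> [43, -1, 34, -7, 2, 36, -16, 24] -> -16
  [-28, -32, -33, -25] -> [-32, -36, -37, -29] -> -37
  [49, 46, -19, -42, -38] -> [45, 42, -23, -46, -42] -> -46
  [15, -47, 3, 48, -22, -33, 48, 5, -49, -6] -> [11, -51, -1, 44, -26, -37, 44, 1, -53, -10] -> -53
  [32, -40, -34, -3, 19, 28, -32, -5] -> [28, -44, -38, -7, 15, 24, -36, -9] -> -44

-16; -37; -46; -53; -44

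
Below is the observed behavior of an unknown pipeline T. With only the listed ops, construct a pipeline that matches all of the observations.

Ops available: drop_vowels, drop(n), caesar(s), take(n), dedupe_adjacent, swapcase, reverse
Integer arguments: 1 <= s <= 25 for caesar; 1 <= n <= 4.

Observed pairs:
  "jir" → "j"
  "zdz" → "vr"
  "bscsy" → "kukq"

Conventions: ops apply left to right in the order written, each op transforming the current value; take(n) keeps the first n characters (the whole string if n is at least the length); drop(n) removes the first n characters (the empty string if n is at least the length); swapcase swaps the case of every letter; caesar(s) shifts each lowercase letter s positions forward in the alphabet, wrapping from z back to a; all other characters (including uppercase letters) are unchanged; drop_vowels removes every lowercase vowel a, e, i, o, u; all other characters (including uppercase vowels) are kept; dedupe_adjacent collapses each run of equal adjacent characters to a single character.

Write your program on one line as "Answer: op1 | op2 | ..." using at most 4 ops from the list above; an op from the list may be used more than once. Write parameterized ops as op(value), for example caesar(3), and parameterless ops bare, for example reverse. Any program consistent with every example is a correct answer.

drop_vowels | caesar(24) | caesar(20) | drop(1)

Check, running the answer program on each example:
  "jir" -> "jr" -> "hp" -> "bj" -> "j"
  "zdz" -> "zdz" -> "xbx" -> "rvr" -> "vr"
  "bscsy" -> "bscsy" -> "zqaqw" -> "tkukq" -> "kukq"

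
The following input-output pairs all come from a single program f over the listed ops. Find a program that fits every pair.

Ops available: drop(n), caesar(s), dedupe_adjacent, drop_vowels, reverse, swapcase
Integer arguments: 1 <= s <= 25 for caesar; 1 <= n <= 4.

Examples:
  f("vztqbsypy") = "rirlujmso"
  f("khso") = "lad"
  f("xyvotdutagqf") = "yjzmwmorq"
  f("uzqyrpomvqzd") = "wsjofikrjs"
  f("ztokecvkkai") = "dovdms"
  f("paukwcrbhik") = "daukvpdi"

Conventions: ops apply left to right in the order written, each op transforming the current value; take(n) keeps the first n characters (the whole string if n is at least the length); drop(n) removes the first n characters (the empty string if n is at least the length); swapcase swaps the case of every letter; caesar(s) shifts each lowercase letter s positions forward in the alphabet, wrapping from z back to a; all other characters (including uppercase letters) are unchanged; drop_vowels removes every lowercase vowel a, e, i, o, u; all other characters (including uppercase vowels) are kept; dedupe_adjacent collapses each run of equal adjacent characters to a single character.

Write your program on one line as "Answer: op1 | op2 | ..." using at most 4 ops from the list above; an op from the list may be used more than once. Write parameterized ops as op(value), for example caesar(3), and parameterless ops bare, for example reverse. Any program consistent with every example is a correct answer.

reverse | drop_vowels | dedupe_adjacent | caesar(19)

Check, running the answer program on each example:
  "vztqbsypy" -> "ypysbqtzv" -> "ypysbqtzv" -> "ypysbqtzv" -> "rirlujmso"
  "khso" -> "oshk" -> "shk" -> "shk" -> "lad"
  "xyvotdutagqf" -> "fqgatudtovyx" -> "fqgtdtvyx" -> "fqgtdtvyx" -> "yjzmwmorq"
  "uzqyrpomvqzd" -> "dzqvmopryqzu" -> "dzqvmpryqz" -> "dzqvmpryqz" -> "wsjofikrjs"
  "ztokecvkkai" -> "iakkvcekotz" -> "kkvcktz" -> "kvcktz" -> "dovdms"
  "paukwcrbhik" -> "kihbrcwkuap" -> "khbrcwkp" -> "khbrcwkp" -> "daukvpdi"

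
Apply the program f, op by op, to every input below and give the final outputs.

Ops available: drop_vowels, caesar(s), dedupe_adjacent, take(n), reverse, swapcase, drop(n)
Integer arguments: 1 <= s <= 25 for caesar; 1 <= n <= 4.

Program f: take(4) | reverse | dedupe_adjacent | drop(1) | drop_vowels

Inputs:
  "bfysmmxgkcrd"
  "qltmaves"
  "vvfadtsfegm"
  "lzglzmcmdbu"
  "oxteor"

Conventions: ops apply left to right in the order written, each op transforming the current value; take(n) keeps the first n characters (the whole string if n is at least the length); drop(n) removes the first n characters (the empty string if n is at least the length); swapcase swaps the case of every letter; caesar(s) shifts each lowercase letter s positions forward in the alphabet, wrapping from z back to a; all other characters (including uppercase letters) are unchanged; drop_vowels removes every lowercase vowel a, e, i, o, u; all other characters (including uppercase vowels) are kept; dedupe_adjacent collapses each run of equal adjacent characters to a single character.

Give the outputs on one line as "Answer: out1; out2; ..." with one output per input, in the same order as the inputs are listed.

"yfb"; "tlq"; "fv"; "gzl"; "tx"

Execution, op by op:
  "bfysmmxgkcrd" -> "bfys" -> "syfb" -> "syfb" -> "yfb" -> "yfb"
  "qltmaves" -> "qltm" -> "mtlq" -> "mtlq" -> "tlq" -> "tlq"
  "vvfadtsfegm" -> "vvfa" -> "afvv" -> "afv" -> "fv" -> "fv"
  "lzglzmcmdbu" -> "lzgl" -> "lgzl" -> "lgzl" -> "gzl" -> "gzl"
  "oxteor" -> "oxte" -> "etxo" -> "etxo" -> "txo" -> "tx"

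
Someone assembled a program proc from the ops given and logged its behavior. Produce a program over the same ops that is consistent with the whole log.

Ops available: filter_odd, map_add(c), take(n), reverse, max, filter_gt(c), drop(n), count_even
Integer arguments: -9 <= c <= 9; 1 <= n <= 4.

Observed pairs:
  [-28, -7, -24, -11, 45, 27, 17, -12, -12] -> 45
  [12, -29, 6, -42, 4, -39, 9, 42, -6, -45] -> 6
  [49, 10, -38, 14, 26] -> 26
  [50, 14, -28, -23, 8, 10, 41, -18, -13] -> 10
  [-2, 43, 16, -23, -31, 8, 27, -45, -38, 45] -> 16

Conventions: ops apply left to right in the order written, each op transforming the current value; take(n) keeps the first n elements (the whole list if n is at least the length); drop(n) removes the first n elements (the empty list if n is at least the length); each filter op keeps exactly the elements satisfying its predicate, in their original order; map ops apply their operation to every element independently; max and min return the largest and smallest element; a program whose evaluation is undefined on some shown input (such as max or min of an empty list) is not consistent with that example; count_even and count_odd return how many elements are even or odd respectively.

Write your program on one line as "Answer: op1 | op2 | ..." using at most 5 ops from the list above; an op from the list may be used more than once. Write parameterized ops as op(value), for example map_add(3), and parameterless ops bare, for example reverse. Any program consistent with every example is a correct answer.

drop(2) | take(4) | reverse | max

Check, running the answer program on each example:
  [-28, -7, -24, -11, 45, 27, 17, -12, -12] -> [-24, -11, 45, 27, 17, -12, -12] -> [-24, -11, 45, 27] -> [27, 45, -11, -24] -> 45
  [12, -29, 6, -42, 4, -39, 9, 42, -6, -45] -> [6, -42, 4, -39, 9, 42, -6, -45] -> [6, -42, 4, -39] -> [-39, 4, -42, 6] -> 6
  [49, 10, -38, 14, 26] -> [-38, 14, 26] -> [-38, 14, 26] -> [26, 14, -38] -> 26
  [50, 14, -28, -23, 8, 10, 41, -18, -13] -> [-28, -23, 8, 10, 41, -18, -13] -> [-28, -23, 8, 10] -> [10, 8, -23, -28] -> 10
  [-2, 43, 16, -23, -31, 8, 27, -45, -38, 45] -> [16, -23, -31, 8, 27, -45, -38, 45] -> [16, -23, -31, 8] -> [8, -31, -23, 16] -> 16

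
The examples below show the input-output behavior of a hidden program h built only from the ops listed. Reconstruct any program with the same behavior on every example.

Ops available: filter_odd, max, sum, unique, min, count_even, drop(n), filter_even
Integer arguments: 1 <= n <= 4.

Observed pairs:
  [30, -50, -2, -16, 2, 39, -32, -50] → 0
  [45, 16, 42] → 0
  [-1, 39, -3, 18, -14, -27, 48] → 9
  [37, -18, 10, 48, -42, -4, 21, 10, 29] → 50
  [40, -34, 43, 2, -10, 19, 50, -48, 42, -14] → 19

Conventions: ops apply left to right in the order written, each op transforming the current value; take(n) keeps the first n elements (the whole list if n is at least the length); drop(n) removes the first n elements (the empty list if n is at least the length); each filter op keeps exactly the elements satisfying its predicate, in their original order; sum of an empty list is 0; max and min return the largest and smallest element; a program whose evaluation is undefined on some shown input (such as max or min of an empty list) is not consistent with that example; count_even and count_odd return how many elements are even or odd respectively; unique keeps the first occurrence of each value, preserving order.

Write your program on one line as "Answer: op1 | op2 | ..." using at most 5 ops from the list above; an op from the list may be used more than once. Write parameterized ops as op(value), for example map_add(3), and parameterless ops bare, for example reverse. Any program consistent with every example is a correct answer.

unique | filter_odd | drop(1) | sum

Check, running the answer program on each example:
  [30, -50, -2, -16, 2, 39, -32, -50] -> [30, -50, -2, -16, 2, 39, -32] -> [39] -> [] -> 0
  [45, 16, 42] -> [45, 16, 42] -> [45] -> [] -> 0
  [-1, 39, -3, 18, -14, -27, 48] -> [-1, 39, -3, 18, -14, -27, 48] -> [-1, 39, -3, -27] -> [39, -3, -27] -> 9
  [37, -18, 10, 48, -42, -4, 21, 10, 29] -> [37, -18, 10, 48, -42, -4, 21, 29] -> [37, 21, 29] -> [21, 29] -> 50
  [40, -34, 43, 2, -10, 19, 50, -48, 42, -14] -> [40, -34, 43, 2, -10, 19, 50, -48, 42, -14] -> [43, 19] -> [19] -> 19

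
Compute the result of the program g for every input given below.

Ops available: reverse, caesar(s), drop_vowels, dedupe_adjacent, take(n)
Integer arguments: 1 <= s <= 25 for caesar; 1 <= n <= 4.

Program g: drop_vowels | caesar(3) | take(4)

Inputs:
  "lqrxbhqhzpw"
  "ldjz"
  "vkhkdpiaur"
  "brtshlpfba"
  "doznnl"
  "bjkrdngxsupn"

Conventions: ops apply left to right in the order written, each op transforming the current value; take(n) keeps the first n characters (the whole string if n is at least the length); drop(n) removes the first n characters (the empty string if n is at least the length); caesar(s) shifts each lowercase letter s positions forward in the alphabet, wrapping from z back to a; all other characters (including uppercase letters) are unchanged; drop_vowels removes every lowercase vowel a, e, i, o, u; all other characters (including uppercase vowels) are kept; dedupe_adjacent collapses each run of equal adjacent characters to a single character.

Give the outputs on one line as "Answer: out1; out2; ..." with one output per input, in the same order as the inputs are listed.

Execution, op by op:
  "lqrxbhqhzpw" -> "lqrxbhqhzpw" -> "otuaektkcsz" -> "otua"
  "ldjz" -> "ldjz" -> "ogmc" -> "ogmc"
  "vkhkdpiaur" -> "vkhkdpr" -> "ynkngsu" -> "ynkn"
  "brtshlpfba" -> "brtshlpfb" -> "euwvkosie" -> "euwv"
  "doznnl" -> "dznnl" -> "gcqqo" -> "gcqq"
  "bjkrdngxsupn" -> "bjkrdngxspn" -> "emnugqjavsq" -> "emnu"

"otua"; "ogmc"; "ynkn"; "euwv"; "gcqq"; "emnu"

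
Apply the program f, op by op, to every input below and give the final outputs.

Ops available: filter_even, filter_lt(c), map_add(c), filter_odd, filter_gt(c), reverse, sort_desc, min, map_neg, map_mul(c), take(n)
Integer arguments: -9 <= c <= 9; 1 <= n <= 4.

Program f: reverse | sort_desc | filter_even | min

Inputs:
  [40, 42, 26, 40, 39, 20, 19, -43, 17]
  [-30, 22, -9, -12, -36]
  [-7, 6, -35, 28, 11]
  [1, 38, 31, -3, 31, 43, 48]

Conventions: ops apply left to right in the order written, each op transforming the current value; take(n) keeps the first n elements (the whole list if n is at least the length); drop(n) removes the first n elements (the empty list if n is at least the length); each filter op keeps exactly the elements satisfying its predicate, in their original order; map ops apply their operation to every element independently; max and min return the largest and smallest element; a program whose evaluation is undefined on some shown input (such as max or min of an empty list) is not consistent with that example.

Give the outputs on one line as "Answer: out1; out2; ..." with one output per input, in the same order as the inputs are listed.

20; -36; 6; 38

Execution, op by op:
  [40, 42, 26, 40, 39, 20, 19, -43, 17] -> [17, -43, 19, 20, 39, 40, 26, 42, 40] -> [42, 40, 40, 39, 26, 20, 19, 17, -43] -> [42, 40, 40, 26, 20] -> 20
  [-30, 22, -9, -12, -36] -> [-36, -12, -9, 22, -30] -> [22, -9, -12, -30, -36] -> [22, -12, -30, -36] -> -36
  [-7, 6, -35, 28, 11] -> [11, 28, -35, 6, -7] -> [28, 11, 6, -7, -35] -> [28, 6] -> 6
  [1, 38, 31, -3, 31, 43, 48] -> [48, 43, 31, -3, 31, 38, 1] -> [48, 43, 38, 31, 31, 1, -3] -> [48, 38] -> 38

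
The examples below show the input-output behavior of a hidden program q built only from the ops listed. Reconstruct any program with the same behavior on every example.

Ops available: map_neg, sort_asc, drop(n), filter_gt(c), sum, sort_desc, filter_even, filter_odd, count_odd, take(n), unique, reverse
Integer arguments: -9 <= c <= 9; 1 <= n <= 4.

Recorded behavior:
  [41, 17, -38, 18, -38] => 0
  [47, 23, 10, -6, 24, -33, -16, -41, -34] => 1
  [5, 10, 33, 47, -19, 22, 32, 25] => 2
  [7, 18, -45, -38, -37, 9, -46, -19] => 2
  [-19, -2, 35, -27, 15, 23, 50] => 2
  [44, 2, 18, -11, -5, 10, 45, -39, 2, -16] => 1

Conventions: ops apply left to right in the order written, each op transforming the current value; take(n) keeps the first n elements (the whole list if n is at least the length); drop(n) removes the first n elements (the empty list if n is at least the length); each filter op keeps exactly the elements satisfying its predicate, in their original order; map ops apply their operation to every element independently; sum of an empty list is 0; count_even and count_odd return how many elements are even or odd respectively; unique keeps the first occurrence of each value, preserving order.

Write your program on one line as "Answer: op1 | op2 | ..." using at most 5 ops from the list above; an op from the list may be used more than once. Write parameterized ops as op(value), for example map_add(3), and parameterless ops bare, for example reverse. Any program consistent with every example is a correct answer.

map_neg | sort_desc | filter_odd | drop(3) | count_odd

Check, running the answer program on each example:
  [41, 17, -38, 18, -38] -> [-41, -17, 38, -18, 38] -> [38, 38, -17, -18, -41] -> [-17, -41] -> [] -> 0
  [47, 23, 10, -6, 24, -33, -16, -41, -34] -> [-47, -23, -10, 6, -24, 33, 16, 41, 34] -> [41, 34, 33, 16, 6, -10, -23, -24, -47] -> [41, 33, -23, -47] -> [-47] -> 1
  [5, 10, 33, 47, -19, 22, 32, 25] -> [-5, -10, -33, -47, 19, -22, -32, -25] -> [19, -5, -10, -22, -25, -32, -33, -47] -> [19, -5, -25, -33, -47] -> [-33, -47] -> 2
  [7, 18, -45, -38, -37, 9, -46, -19] -> [-7, -18, 45, 38, 37, -9, 46, 19] -> [46, 45, 38, 37, 19, -7, -9, -18] -> [45, 37, 19, -7, -9] -> [-7, -9] -> 2
  [-19, -2, 35, -27, 15, 23, 50] -> [19, 2, -35, 27, -15, -23, -50] -> [27, 19, 2, -15, -23, -35, -50] -> [27, 19, -15, -23, -35] -> [-23, -35] -> 2
  [44, 2, 18, -11, -5, 10, 45, -39, 2, -16] -> [-44, -2, -18, 11, 5, -10, -45, 39, -2, 16] -> [39, 16, 11, 5, -2, -2, -10, -18, -44, -45] -> [39, 11, 5, -45] -> [-45] -> 1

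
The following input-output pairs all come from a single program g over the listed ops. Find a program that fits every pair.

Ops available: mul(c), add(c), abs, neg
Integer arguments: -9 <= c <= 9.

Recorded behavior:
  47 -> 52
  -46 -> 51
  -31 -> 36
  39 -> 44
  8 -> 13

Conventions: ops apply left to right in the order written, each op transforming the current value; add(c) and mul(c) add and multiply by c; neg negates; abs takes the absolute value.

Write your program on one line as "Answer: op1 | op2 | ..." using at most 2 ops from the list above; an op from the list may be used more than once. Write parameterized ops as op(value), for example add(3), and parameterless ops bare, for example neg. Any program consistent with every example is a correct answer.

abs | add(5)

Check, running the answer program on each example:
  47 -> 47 -> 52
  -46 -> 46 -> 51
  -31 -> 31 -> 36
  39 -> 39 -> 44
  8 -> 8 -> 13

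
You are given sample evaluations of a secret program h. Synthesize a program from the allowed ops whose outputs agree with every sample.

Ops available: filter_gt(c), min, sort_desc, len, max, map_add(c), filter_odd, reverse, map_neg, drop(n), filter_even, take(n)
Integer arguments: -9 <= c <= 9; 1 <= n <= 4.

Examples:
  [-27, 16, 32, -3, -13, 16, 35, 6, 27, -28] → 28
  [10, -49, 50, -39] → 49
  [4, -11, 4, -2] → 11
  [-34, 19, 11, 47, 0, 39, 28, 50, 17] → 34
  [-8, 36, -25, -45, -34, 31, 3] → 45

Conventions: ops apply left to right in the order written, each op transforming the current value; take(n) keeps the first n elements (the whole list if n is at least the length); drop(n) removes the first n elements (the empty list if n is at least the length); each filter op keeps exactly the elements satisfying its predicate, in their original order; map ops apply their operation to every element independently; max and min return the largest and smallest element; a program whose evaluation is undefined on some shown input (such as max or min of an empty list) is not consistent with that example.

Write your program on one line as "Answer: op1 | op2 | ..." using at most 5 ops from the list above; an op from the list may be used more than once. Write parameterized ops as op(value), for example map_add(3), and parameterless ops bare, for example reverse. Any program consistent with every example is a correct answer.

sort_desc | map_neg | filter_gt(-4) | max

Check, running the answer program on each example:
  [-27, 16, 32, -3, -13, 16, 35, 6, 27, -28] -> [35, 32, 27, 16, 16, 6, -3, -13, -27, -28] -> [-35, -32, -27, -16, -16, -6, 3, 13, 27, 28] -> [3, 13, 27, 28] -> 28
  [10, -49, 50, -39] -> [50, 10, -39, -49] -> [-50, -10, 39, 49] -> [39, 49] -> 49
  [4, -11, 4, -2] -> [4, 4, -2, -11] -> [-4, -4, 2, 11] -> [2, 11] -> 11
  [-34, 19, 11, 47, 0, 39, 28, 50, 17] -> [50, 47, 39, 28, 19, 17, 11, 0, -34] -> [-50, -47, -39, -28, -19, -17, -11, 0, 34] -> [0, 34] -> 34
  [-8, 36, -25, -45, -34, 31, 3] -> [36, 31, 3, -8, -25, -34, -45] -> [-36, -31, -3, 8, 25, 34, 45] -> [-3, 8, 25, 34, 45] -> 45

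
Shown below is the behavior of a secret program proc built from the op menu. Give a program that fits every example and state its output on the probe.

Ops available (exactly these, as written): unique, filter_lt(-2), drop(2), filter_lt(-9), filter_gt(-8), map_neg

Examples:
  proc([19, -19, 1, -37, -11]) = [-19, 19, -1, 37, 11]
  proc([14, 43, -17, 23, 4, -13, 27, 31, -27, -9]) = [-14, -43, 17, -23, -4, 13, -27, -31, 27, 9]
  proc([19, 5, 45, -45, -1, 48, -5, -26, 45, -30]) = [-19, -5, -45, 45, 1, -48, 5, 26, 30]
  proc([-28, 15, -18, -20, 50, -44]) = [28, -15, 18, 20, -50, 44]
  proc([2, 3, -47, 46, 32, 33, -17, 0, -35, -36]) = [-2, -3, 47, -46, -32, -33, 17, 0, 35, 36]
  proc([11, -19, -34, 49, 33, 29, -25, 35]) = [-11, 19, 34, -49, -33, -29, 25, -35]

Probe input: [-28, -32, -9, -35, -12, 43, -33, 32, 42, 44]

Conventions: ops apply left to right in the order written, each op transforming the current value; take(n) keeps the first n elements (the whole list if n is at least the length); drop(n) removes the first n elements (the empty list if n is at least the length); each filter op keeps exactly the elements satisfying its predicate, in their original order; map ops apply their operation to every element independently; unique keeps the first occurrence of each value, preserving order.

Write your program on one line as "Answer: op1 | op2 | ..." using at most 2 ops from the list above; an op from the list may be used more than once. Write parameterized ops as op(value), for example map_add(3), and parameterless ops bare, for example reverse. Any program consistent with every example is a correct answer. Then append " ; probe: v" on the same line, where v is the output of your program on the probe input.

unique | map_neg ; probe: [28, 32, 9, 35, 12, -43, 33, -32, -42, -44]

Check, running the answer program on each example:
  [19, -19, 1, -37, -11] -> [19, -19, 1, -37, -11] -> [-19, 19, -1, 37, 11]
  [14, 43, -17, 23, 4, -13, 27, 31, -27, -9] -> [14, 43, -17, 23, 4, -13, 27, 31, -27, -9] -> [-14, -43, 17, -23, -4, 13, -27, -31, 27, 9]
  [19, 5, 45, -45, -1, 48, -5, -26, 45, -30] -> [19, 5, 45, -45, -1, 48, -5, -26, -30] -> [-19, -5, -45, 45, 1, -48, 5, 26, 30]
  [-28, 15, -18, -20, 50, -44] -> [-28, 15, -18, -20, 50, -44] -> [28, -15, 18, 20, -50, 44]
  [2, 3, -47, 46, 32, 33, -17, 0, -35, -36] -> [2, 3, -47, 46, 32, 33, -17, 0, -35, -36] -> [-2, -3, 47, -46, -32, -33, 17, 0, 35, 36]
  [11, -19, -34, 49, 33, 29, -25, 35] -> [11, -19, -34, 49, 33, 29, -25, 35] -> [-11, 19, 34, -49, -33, -29, 25, -35]
  probe: [-28, -32, -9, -35, -12, 43, -33, 32, 42, 44] -> [-28, -32, -9, -35, -12, 43, -33, 32, 42, 44] -> [28, 32, 9, 35, 12, -43, 33, -32, -42, -44]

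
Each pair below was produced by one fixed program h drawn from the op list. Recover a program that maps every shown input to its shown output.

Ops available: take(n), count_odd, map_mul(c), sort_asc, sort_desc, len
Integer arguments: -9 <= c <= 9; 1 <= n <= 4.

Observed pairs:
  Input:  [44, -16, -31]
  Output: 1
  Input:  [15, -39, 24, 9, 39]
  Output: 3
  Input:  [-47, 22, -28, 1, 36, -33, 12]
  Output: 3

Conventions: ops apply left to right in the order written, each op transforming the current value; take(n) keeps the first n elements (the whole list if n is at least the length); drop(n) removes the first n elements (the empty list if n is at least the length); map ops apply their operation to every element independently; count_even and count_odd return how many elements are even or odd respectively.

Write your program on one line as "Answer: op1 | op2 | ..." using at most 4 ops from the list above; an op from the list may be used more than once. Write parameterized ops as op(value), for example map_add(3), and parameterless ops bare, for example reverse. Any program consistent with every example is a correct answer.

sort_asc | map_mul(-1) | take(4) | count_odd

Check, running the answer program on each example:
  [44, -16, -31] -> [-31, -16, 44] -> [31, 16, -44] -> [31, 16, -44] -> 1
  [15, -39, 24, 9, 39] -> [-39, 9, 15, 24, 39] -> [39, -9, -15, -24, -39] -> [39, -9, -15, -24] -> 3
  [-47, 22, -28, 1, 36, -33, 12] -> [-47, -33, -28, 1, 12, 22, 36] -> [47, 33, 28, -1, -12, -22, -36] -> [47, 33, 28, -1] -> 3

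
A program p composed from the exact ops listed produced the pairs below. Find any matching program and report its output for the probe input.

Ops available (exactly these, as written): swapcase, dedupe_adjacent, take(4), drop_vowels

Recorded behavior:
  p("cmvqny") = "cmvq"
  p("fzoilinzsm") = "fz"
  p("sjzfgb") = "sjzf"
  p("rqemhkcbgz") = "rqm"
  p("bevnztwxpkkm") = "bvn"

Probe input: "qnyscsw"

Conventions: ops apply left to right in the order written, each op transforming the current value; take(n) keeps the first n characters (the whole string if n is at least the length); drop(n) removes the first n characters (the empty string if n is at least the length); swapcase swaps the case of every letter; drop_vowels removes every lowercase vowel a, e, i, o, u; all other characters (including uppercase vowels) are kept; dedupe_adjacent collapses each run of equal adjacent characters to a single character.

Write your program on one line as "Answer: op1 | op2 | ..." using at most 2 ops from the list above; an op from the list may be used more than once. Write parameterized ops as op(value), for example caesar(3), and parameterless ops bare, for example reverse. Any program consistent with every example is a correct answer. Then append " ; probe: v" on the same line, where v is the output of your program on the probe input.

take(4) | drop_vowels ; probe: "qnys"

Check, running the answer program on each example:
  "cmvqny" -> "cmvq" -> "cmvq"
  "fzoilinzsm" -> "fzoi" -> "fz"
  "sjzfgb" -> "sjzf" -> "sjzf"
  "rqemhkcbgz" -> "rqem" -> "rqm"
  "bevnztwxpkkm" -> "bevn" -> "bvn"
  probe: "qnyscsw" -> "qnys" -> "qnys"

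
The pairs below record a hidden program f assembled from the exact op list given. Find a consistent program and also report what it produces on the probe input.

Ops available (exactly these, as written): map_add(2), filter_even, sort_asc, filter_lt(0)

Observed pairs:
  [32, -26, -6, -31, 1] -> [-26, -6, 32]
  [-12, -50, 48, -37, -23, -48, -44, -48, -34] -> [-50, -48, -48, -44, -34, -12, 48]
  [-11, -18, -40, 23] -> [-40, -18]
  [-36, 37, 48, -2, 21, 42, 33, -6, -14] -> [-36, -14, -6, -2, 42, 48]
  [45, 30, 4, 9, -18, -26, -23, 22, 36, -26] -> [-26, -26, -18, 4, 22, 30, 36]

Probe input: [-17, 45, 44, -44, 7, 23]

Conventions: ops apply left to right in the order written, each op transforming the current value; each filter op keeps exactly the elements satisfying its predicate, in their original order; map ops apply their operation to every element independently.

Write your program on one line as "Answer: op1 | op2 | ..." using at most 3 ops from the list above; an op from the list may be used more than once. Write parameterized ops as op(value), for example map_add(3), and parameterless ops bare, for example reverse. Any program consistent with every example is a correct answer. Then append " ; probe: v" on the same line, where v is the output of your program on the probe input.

sort_asc | filter_even ; probe: [-44, 44]

Check, running the answer program on each example:
  [32, -26, -6, -31, 1] -> [-31, -26, -6, 1, 32] -> [-26, -6, 32]
  [-12, -50, 48, -37, -23, -48, -44, -48, -34] -> [-50, -48, -48, -44, -37, -34, -23, -12, 48] -> [-50, -48, -48, -44, -34, -12, 48]
  [-11, -18, -40, 23] -> [-40, -18, -11, 23] -> [-40, -18]
  [-36, 37, 48, -2, 21, 42, 33, -6, -14] -> [-36, -14, -6, -2, 21, 33, 37, 42, 48] -> [-36, -14, -6, -2, 42, 48]
  [45, 30, 4, 9, -18, -26, -23, 22, 36, -26] -> [-26, -26, -23, -18, 4, 9, 22, 30, 36, 45] -> [-26, -26, -18, 4, 22, 30, 36]
  probe: [-17, 45, 44, -44, 7, 23] -> [-44, -17, 7, 23, 44, 45] -> [-44, 44]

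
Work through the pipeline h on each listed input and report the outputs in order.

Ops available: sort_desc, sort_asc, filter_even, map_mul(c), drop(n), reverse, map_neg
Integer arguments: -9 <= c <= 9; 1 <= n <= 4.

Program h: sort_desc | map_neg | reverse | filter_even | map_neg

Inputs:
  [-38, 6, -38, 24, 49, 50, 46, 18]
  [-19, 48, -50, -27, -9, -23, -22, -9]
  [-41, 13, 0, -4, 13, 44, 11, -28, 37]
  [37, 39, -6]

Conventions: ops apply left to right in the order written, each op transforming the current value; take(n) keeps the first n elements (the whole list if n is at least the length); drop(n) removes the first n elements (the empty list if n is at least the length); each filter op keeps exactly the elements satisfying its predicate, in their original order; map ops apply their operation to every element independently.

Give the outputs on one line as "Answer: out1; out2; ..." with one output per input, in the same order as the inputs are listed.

[-38, -38, 6, 18, 24, 46, 50]; [-50, -22, 48]; [-28, -4, 0, 44]; [-6]

Execution, op by op:
  [-38, 6, -38, 24, 49, 50, 46, 18] -> [50, 49, 46, 24, 18, 6, -38, -38] -> [-50, -49, -46, -24, -18, -6, 38, 38] -> [38, 38, -6, -18, -24, -46, -49, -50] -> [38, 38, -6, -18, -24, -46, -50] -> [-38, -38, 6, 18, 24, 46, 50]
  [-19, 48, -50, -27, -9, -23, -22, -9] -> [48, -9, -9, -19, -22, -23, -27, -50] -> [-48, 9, 9, 19, 22, 23, 27, 50] -> [50, 27, 23, 22, 19, 9, 9, -48] -> [50, 22, -48] -> [-50, -22, 48]
  [-41, 13, 0, -4, 13, 44, 11, -28, 37] -> [44, 37, 13, 13, 11, 0, -4, -28, -41] -> [-44, -37, -13, -13, -11, 0, 4, 28, 41] -> [41, 28, 4, 0, -11, -13, -13, -37, -44] -> [28, 4, 0, -44] -> [-28, -4, 0, 44]
  [37, 39, -6] -> [39, 37, -6] -> [-39, -37, 6] -> [6, -37, -39] -> [6] -> [-6]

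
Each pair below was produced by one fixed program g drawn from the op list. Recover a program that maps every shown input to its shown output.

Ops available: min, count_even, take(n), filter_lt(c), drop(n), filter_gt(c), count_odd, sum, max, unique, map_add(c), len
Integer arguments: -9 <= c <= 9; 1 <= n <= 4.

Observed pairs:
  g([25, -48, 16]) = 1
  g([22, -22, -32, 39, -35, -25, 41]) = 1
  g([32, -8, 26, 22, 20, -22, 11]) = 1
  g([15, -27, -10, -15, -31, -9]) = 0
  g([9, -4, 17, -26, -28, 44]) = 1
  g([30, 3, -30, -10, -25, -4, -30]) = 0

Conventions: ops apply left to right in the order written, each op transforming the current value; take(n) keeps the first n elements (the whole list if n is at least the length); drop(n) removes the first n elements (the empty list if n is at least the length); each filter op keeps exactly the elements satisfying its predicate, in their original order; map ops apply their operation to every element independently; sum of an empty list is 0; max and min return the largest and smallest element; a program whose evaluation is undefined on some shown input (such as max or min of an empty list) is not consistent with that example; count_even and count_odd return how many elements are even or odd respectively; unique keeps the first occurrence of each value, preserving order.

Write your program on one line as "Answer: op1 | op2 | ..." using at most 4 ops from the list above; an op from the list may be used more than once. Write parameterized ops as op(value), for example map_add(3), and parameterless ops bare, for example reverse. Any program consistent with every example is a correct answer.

unique | take(2) | drop(1) | count_even

Check, running the answer program on each example:
  [25, -48, 16] -> [25, -48, 16] -> [25, -48] -> [-48] -> 1
  [22, -22, -32, 39, -35, -25, 41] -> [22, -22, -32, 39, -35, -25, 41] -> [22, -22] -> [-22] -> 1
  [32, -8, 26, 22, 20, -22, 11] -> [32, -8, 26, 22, 20, -22, 11] -> [32, -8] -> [-8] -> 1
  [15, -27, -10, -15, -31, -9] -> [15, -27, -10, -15, -31, -9] -> [15, -27] -> [-27] -> 0
  [9, -4, 17, -26, -28, 44] -> [9, -4, 17, -26, -28, 44] -> [9, -4] -> [-4] -> 1
  [30, 3, -30, -10, -25, -4, -30] -> [30, 3, -30, -10, -25, -4] -> [30, 3] -> [3] -> 0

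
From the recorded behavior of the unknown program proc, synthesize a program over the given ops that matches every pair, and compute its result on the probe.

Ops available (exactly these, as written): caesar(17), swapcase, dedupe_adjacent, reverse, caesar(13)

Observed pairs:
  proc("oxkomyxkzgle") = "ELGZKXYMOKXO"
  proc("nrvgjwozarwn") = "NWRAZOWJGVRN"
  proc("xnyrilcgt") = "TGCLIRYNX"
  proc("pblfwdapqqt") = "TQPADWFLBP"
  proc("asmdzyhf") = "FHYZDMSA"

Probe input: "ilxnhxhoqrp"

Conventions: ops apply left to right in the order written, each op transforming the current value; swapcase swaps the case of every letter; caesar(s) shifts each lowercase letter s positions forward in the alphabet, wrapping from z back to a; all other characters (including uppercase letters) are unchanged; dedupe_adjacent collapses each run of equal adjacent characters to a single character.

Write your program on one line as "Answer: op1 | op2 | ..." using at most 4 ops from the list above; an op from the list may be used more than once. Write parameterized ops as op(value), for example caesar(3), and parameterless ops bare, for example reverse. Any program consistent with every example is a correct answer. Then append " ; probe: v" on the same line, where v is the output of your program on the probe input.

swapcase | reverse | dedupe_adjacent ; probe: "PRQOHXHNXLI"

Check, running the answer program on each example:
  "oxkomyxkzgle" -> "OXKOMYXKZGLE" -> "ELGZKXYMOKXO" -> "ELGZKXYMOKXO"
  "nrvgjwozarwn" -> "NRVGJWOZARWN" -> "NWRAZOWJGVRN" -> "NWRAZOWJGVRN"
  "xnyrilcgt" -> "XNYRILCGT" -> "TGCLIRYNX" -> "TGCLIRYNX"
  "pblfwdapqqt" -> "PBLFWDAPQQT" -> "TQQPADWFLBP" -> "TQPADWFLBP"
  "asmdzyhf" -> "ASMDZYHF" -> "FHYZDMSA" -> "FHYZDMSA"
  probe: "ilxnhxhoqrp" -> "ILXNHXHOQRP" -> "PRQOHXHNXLI" -> "PRQOHXHNXLI"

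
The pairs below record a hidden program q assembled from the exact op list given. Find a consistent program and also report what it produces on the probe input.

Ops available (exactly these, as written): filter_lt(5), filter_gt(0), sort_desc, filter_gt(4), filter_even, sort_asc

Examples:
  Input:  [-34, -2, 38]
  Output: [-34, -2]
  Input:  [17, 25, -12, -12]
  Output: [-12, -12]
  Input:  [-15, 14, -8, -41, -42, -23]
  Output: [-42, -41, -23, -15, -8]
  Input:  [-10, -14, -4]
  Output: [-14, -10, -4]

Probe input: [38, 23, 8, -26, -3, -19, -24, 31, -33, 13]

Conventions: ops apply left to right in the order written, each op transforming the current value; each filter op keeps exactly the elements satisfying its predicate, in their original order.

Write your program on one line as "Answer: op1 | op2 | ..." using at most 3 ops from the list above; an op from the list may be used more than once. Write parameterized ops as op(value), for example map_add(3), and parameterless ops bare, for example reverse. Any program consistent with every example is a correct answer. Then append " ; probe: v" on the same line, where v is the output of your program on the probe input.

filter_lt(5) | sort_asc ; probe: [-33, -26, -24, -19, -3]

Check, running the answer program on each example:
  [-34, -2, 38] -> [-34, -2] -> [-34, -2]
  [17, 25, -12, -12] -> [-12, -12] -> [-12, -12]
  [-15, 14, -8, -41, -42, -23] -> [-15, -8, -41, -42, -23] -> [-42, -41, -23, -15, -8]
  [-10, -14, -4] -> [-10, -14, -4] -> [-14, -10, -4]
  probe: [38, 23, 8, -26, -3, -19, -24, 31, -33, 13] -> [-26, -3, -19, -24, -33] -> [-33, -26, -24, -19, -3]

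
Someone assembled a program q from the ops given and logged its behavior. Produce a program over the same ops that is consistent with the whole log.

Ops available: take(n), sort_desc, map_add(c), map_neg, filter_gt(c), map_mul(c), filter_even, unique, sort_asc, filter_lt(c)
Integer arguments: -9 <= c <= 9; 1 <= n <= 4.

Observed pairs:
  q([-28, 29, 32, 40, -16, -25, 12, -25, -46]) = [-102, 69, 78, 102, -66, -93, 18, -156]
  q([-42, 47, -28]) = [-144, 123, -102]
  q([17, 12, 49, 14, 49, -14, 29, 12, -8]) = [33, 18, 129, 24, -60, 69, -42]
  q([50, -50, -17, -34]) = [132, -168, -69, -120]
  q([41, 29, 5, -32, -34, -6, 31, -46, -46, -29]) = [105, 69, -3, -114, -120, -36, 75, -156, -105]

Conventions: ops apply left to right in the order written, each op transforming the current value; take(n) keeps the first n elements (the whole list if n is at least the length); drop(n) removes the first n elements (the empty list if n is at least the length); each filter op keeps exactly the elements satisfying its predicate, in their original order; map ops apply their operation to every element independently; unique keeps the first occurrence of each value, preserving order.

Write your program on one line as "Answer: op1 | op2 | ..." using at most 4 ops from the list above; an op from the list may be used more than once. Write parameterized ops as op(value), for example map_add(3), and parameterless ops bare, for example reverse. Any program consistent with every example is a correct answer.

map_add(-6) | map_mul(3) | unique

Check, running the answer program on each example:
  [-28, 29, 32, 40, -16, -25, 12, -25, -46] -> [-34, 23, 26, 34, -22, -31, 6, -31, -52] -> [-102, 69, 78, 102, -66, -93, 18, -93, -156] -> [-102, 69, 78, 102, -66, -93, 18, -156]
  [-42, 47, -28] -> [-48, 41, -34] -> [-144, 123, -102] -> [-144, 123, -102]
  [17, 12, 49, 14, 49, -14, 29, 12, -8] -> [11, 6, 43, 8, 43, -20, 23, 6, -14] -> [33, 18, 129, 24, 129, -60, 69, 18, -42] -> [33, 18, 129, 24, -60, 69, -42]
  [50, -50, -17, -34] -> [44, -56, -23, -40] -> [132, -168, -69, -120] -> [132, -168, -69, -120]
  [41, 29, 5, -32, -34, -6, 31, -46, -46, -29] -> [35, 23, -1, -38, -40, -12, 25, -52, -52, -35] -> [105, 69, -3, -114, -120, -36, 75, -156, -156, -105] -> [105, 69, -3, -114, -120, -36, 75, -156, -105]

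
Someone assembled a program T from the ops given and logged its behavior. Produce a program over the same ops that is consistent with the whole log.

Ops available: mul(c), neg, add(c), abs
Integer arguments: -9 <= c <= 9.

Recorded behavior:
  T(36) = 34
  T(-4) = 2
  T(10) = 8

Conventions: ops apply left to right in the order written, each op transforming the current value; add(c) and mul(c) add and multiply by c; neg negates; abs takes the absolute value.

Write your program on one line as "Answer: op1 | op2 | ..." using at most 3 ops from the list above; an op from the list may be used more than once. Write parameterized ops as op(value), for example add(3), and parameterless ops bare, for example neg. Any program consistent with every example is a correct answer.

abs | add(-2)

Check, running the answer program on each example:
  36 -> 36 -> 34
  -4 -> 4 -> 2
  10 -> 10 -> 8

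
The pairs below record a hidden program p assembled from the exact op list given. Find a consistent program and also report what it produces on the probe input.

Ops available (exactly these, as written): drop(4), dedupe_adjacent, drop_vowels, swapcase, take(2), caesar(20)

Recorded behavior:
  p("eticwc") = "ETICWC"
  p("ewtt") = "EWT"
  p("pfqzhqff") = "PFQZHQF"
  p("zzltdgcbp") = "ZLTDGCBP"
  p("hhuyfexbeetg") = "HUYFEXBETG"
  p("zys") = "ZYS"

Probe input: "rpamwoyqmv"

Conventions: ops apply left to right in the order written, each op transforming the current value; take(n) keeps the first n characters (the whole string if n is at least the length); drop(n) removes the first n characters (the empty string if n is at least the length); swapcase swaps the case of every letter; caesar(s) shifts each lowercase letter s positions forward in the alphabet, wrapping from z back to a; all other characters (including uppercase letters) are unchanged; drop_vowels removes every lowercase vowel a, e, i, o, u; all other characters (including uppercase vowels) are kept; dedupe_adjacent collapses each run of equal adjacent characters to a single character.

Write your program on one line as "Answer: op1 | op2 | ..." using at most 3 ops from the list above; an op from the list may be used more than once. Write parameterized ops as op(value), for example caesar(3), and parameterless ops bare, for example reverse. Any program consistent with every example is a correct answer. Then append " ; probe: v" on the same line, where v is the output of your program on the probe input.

dedupe_adjacent | swapcase ; probe: "RPAMWOYQMV"

Check, running the answer program on each example:
  "eticwc" -> "eticwc" -> "ETICWC"
  "ewtt" -> "ewt" -> "EWT"
  "pfqzhqff" -> "pfqzhqf" -> "PFQZHQF"
  "zzltdgcbp" -> "zltdgcbp" -> "ZLTDGCBP"
  "hhuyfexbeetg" -> "huyfexbetg" -> "HUYFEXBETG"
  "zys" -> "zys" -> "ZYS"
  probe: "rpamwoyqmv" -> "rpamwoyqmv" -> "RPAMWOYQMV"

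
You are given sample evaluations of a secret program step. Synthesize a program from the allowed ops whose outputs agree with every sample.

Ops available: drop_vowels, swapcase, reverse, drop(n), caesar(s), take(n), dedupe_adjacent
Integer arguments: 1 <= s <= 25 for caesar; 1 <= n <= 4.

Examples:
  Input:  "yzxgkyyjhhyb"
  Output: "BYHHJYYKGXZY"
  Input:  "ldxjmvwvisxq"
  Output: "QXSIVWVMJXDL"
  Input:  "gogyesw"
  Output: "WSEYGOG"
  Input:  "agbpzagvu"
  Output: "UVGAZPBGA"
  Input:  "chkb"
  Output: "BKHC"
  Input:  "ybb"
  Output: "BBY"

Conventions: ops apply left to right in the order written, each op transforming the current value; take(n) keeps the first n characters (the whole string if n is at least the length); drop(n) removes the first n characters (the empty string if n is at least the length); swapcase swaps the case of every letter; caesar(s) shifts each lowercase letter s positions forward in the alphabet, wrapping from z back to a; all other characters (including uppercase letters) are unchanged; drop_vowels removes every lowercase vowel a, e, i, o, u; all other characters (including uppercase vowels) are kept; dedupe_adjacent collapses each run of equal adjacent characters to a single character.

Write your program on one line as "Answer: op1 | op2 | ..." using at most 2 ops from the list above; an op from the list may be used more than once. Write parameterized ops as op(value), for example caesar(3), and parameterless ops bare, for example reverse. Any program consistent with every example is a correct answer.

reverse | swapcase

Check, running the answer program on each example:
  "yzxgkyyjhhyb" -> "byhhjyykgxzy" -> "BYHHJYYKGXZY"
  "ldxjmvwvisxq" -> "qxsivwvmjxdl" -> "QXSIVWVMJXDL"
  "gogyesw" -> "wseygog" -> "WSEYGOG"
  "agbpzagvu" -> "uvgazpbga" -> "UVGAZPBGA"
  "chkb" -> "bkhc" -> "BKHC"
  "ybb" -> "bby" -> "BBY"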